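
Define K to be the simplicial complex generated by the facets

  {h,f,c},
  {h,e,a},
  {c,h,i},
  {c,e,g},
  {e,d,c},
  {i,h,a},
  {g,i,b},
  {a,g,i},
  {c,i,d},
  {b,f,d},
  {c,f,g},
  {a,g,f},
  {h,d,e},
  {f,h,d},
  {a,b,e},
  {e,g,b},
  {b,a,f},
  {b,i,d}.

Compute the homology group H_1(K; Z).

Order the vertices as a < b < c < d < e < f < g < h < i. Listing each simplex with vertices in this order, K has dimension 2 with simplices:

  0-simplices (9): a, b, c, d, e, f, g, h, i
  1-simplices (27): ab, ae, af, ag, ah, ai, bd, be, bf, bg, bi, cd, ce, cf, cg, ch, ci, de, df, dh, di, eg, eh, fg, fh, gi, hi
  2-simplices (18): abe, abf, aeh, afg, agi, ahi, bdf, bdi, beg, bgi, cde, cdi, ceg, cfg, cfh, chi, deh, dfh

Hence C_0 ≅ Z^9, C_1 ≅ Z^27, C_2 ≅ Z^18.

Boundary ∂_1: C_1 → C_0 sends each edge [p,q] (with p < q) to q − p.
As a 9×27 matrix over Z this has rank 8, with invariant factors (1,1,1,1,1,1,1,1).

Boundary ∂_2: C_2 → C_1 acts by ∂[p,q,r] = [q,r] − [p,r] + [p,q]. For instance
  ∂bdi = di − bi + bd,
  ∂bdf = df − bf + bd.
As a 27×18 matrix over Z this has rank 18, with invariant factors (1,1,1,1,1,1,1,1,1,1,1,1,1,1,1,1,1,2).

Computing H_k = (kernel of ∂_k) / (image of ∂_{k+1}):

  H_1: rank ker ∂_1 − rank ∂_2 = (27 − 8) − 18 = 1, and ∂_2 has invariant factor 2 > 1, so H_1 = Z ⊕ Z/2.

H_1 ≅ Z ⊕ Z/2.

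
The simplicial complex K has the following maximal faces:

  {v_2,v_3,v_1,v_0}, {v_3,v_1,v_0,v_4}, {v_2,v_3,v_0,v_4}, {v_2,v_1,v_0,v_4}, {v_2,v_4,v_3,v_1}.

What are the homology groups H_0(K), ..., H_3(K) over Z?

We work with the vertex ordering v_0 < v_1 < v_2 < v_3 < v_4. The simplices of K, each written with vertices in increasing order, are:

  0-simplices (5): [v_0], [v_1], [v_2], [v_3], [v_4]
  1-simplices (10): [v_0,v_1], [v_0,v_2], [v_0,v_3], [v_0,v_4], [v_1,v_2], [v_1,v_3], [v_1,v_4], [v_2,v_3], [v_2,v_4], [v_3,v_4]
  2-simplices (10): [v_0,v_1,v_2], [v_0,v_1,v_3], [v_0,v_1,v_4], [v_0,v_2,v_3], [v_0,v_2,v_4], [v_0,v_3,v_4], [v_1,v_2,v_3], [v_1,v_2,v_4], [v_1,v_3,v_4], [v_2,v_3,v_4]
  3-simplices (5): [v_0,v_1,v_2,v_3], [v_0,v_1,v_2,v_4], [v_0,v_1,v_3,v_4], [v_0,v_2,v_3,v_4], [v_1,v_2,v_3,v_4]

Hence C_0 ≅ Z^5, C_1 ≅ Z^10, C_2 ≅ Z^10, C_3 ≅ Z^5.

The boundary map ∂_1: C_1 → C_0 sends each edge [p,q] (with p < q) to q − p. For instance
  ∂[v_0,v_3] = [v_3] − [v_0].
As a 5×10 matrix over Z this has rank 4, with invariant factors (1,1,1,1).

Boundary ∂_2: C_2 → C_1 acts by ∂[p,q,r] = [q,r] − [p,r] + [p,q]. For instance
  ∂[v_1,v_2,v_4] = [v_2,v_4] − [v_1,v_4] + [v_1,v_2],
  ∂[v_2,v_3,v_4] = [v_3,v_4] − [v_2,v_4] + [v_2,v_3].
The 10×10 boundary matrix has rank 6 and Smith normal form diag(1,1,1,1,1,1).

∂_3: C_3 → C_2 sends each 3-simplex σ to the alternating sum Σ_i (−1)^i (σ with its i-th vertex removed). For instance
  ∂[v_0,v_2,v_3,v_4] = [v_2,v_3,v_4] − [v_0,v_3,v_4] + [v_0,v_2,v_4] − [v_0,v_2,v_3],
  ∂[v_0,v_1,v_3,v_4] = [v_1,v_3,v_4] − [v_0,v_3,v_4] + [v_0,v_1,v_4] − [v_0,v_1,v_3].
The resulting 10×5 matrix has rank 4, and its Smith normal form has invariant factors (1,1,1,1).

Computing H_k = (kernel of ∂_k) / (image of ∂_{k+1}):

  H_0: rank C_0 − rank ∂_1 = 5 − 4 = 1, and the invariant factors of ∂_1 are all 1, so H_0 = Z.
  H_1: rank ker ∂_1 − rank ∂_2 = (10 − 4) − 6 = 0, and the invariant factors of ∂_2 are all 1, so H_1 = 0.
  H_2: rank ker ∂_2 − rank ∂_3 = (10 − 6) − 4 = 0, and the invariant factors of ∂_3 are all 1, so H_2 = 0.
  H_3: rank ker ∂_3 − rank ∂_4 = (5 − 4) − 0 = 1, and there is no ∂_4, so H_3 = Z.

As a check, the Euler characteristic is 5 − 10 + 10 − 5 = 0, which agrees with 1 − 0 + 0 − 1 = 0.

H_0 = Z,  H_1 = 0,  H_2 = 0,  H_3 = Z.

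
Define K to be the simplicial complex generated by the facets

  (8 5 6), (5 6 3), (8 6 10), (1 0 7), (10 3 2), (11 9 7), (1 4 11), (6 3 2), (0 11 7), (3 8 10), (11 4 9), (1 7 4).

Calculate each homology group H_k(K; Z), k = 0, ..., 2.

Take the total order 0 < 1 < 2 < 3 < 4 < 5 < 6 < 7 < 8 < 9 < 10 < 11 on the vertex set. Then K (dimension 2) consists of the simplices:

  0-simplices (12): [0], [1], [2], [3], [4], [5], [6], [7], [8], [9], [10], [11]
  1-simplices (24): (24 of them)
  2-simplices (12): [0,1,7], [0,7,11], [1,4,7], [1,4,11], [2,3,6], [2,3,10], [3,5,6], [3,8,10], [4,9,11], [5,6,8], [6,8,10], [7,9,11]

giving chain groups C_0 ≅ Z^12, C_1 ≅ Z^24, C_2 ≅ Z^12.

∂_1: C_1 → C_0 sends each edge [p,q] (with p < q) to q − p.
The 12×24 boundary matrix has rank 10 and Smith normal form diag(1,1,1,1,1,1,1,1,1,1).

Boundary ∂_2: C_2 → C_1 sends each 2-simplex [p,q,r] to [q,r] − [p,r] + [p,q]. For instance
  ∂[4,9,11] = [9,11] − [4,11] + [4,9],
  ∂[5,6,8] = [6,8] − [5,8] + [5,6].
The 24×12 boundary matrix has rank 12 and Smith normal form diag(1,1,1,1,1,1,1,1,1,1,1,1).

From H_k ≅ ker(∂_k) / im(∂_{k+1}) we obtain:

  H_0: rank C_0 − rank ∂_1 = 12 − 10 = 2, and the invariant factors of ∂_1 are all 1, so H_0 ≅ Z^2.
  H_1: rank ker ∂_1 − rank ∂_2 = (24 − 10) − 12 = 2, and the invariant factors of ∂_2 are all 1, so H_1 ≅ Z^2.
  H_2: rank ker ∂_2 − rank ∂_3 = (12 − 12) − 0 = 0, and there is no ∂_3, so H_2 ≅ 0.

H_0 ≅ Z^2,  H_1 ≅ Z^2,  H_2 = 0.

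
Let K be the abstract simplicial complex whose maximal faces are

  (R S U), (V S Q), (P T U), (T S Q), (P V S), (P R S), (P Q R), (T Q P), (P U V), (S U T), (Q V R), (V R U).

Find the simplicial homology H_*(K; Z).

Fix the vertex order P < Q < R < S < T < U < V and write every simplex with vertices in increasing order. Then dim K = 2 and the simplices of K are:

  0-simplices (7): P, Q, R, S, T, U, V
  1-simplices (18): PQ, PR, PS, PT, PU, PV, QR, QS, QT, QV, RS, RU, RV, ST, SU, SV, TU, UV
  2-simplices (12): PQR, PQT, PRS, PSV, PTU, PUV, QRV, QST, QSV, RSU, RUV, STU

so the chain groups are C_0 ≅ Z^7, C_1 ≅ Z^18, C_2 ≅ Z^12.

The boundary map ∂_1: C_1 → C_0 is given by ∂[p,q] = [q] − [p].
As a 7×18 matrix over Z this has rank 6, with invariant factors (1,1,1,1,1,1).

Boundary ∂_2: C_2 → C_1 acts by ∂[p,q,r] = [q,r] − [p,r] + [p,q]. For instance
  ∂RSU = SU − RU + RS,
  ∂PSV = SV − PV + PS.
The resulting 18×12 matrix has rank 12, and its Smith normal form has invariant factors (1,1,1,1,1,1,1,1,1,1,1,2).

Reading off H_k = ker ∂_k / im ∂_{k+1}:

  H_0: rank C_0 − rank ∂_1 = 7 − 6 = 1, and the invariant factors of ∂_1 are all 1, so H_0 ≅ Z.
  H_1: rank ker ∂_1 − rank ∂_2 = (18 − 6) − 12 = 0, and ∂_2 has invariant factor 2 > 1, so H_1 ≅ Z/2.
  H_2: rank ker ∂_2 − rank ∂_3 = (12 − 12) − 0 = 0, and there is no ∂_3, so H_2 ≅ 0.

H_0 ≅ Z,  H_1 ≅ Z/2,  H_2 = 0.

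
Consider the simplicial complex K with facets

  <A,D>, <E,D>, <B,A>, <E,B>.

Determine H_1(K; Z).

Take the total order A < B < D < E on the vertex set. Then K (dimension 1) consists of the simplices:

  0-simplices (4): A, B, D, E
  1-simplices (4): AB, AD, BE, DE

giving chain groups C_0 ≅ Z^4, C_1 ≅ Z^4.

The boundary map ∂_1: C_1 → C_0 sends each edge [p,q] (with p < q) to q − p.
The resulting 4×4 matrix has rank 3, and its Smith normal form has invariant factors (1,1,1).

Now H_k = ker ∂_k / im ∂_{k+1}, so:

  H_1: rank ker ∂_1 − rank ∂_2 = (4 − 3) − 0 = 1, and there is no ∂_2, so H_1 = Z.

H_1 = Z.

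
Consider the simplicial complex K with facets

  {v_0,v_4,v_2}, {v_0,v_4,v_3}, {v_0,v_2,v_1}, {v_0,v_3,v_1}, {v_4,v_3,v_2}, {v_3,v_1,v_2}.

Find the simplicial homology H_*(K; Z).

H_0 = Z,  H_1 = 0,  H_2 = Z.

Take the total order v_0 < v_1 < v_2 < v_3 < v_4 on the vertex set. Then K (dimension 2) consists of the simplices:

  0-simplices (5): [v_0], [v_1], [v_2], [v_3], [v_4]
  1-simplices (9): [v_0,v_1], [v_0,v_2], [v_0,v_3], [v_0,v_4], [v_1,v_2], [v_1,v_3], [v_2,v_3], [v_2,v_4], [v_3,v_4]
  2-simplices (6): [v_0,v_1,v_2], [v_0,v_1,v_3], [v_0,v_2,v_4], [v_0,v_3,v_4], [v_1,v_2,v_3], [v_2,v_3,v_4]

so the chain groups are C_0 ≅ Z^5, C_1 ≅ Z^9, C_2 ≅ Z^6.

Boundary ∂_1: C_1 → C_0 is given by ∂[p,q] = [q] − [p]. For instance
  ∂[v_0,v_1] = [v_1] − [v_0].
As a 5×9 matrix over Z this has rank 4, with invariant factors (1,1,1,1).

Boundary ∂_2: C_2 → C_1 acts by ∂[p,q,r] = [q,r] − [p,r] + [p,q]. For instance
  ∂[v_0,v_1,v_2] = [v_1,v_2] − [v_0,v_2] + [v_0,v_1],
  ∂[v_1,v_2,v_3] = [v_2,v_3] − [v_1,v_3] + [v_1,v_2].
As a 9×6 matrix over Z this has rank 5, with invariant factors (1,1,1,1,1).

Now H_k = ker ∂_k / im ∂_{k+1}, so:

  H_0: rank C_0 − rank ∂_1 = 5 − 4 = 1, and the invariant factors of ∂_1 are all 1, so H_0 = Z.
  H_1: rank ker ∂_1 − rank ∂_2 = (9 − 4) − 5 = 0, and the invariant factors of ∂_2 are all 1, so H_1 = 0.
  H_2: rank ker ∂_2 − rank ∂_3 = (6 − 5) − 0 = 1, and there is no ∂_3, so H_2 = Z.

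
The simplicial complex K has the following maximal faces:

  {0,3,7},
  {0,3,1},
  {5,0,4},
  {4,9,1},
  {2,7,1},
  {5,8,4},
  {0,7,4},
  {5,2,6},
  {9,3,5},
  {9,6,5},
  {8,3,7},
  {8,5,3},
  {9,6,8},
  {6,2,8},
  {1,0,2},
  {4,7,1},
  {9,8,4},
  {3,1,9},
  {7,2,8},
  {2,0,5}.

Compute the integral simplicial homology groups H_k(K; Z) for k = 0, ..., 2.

K has 10 vertices, 30 edges, 20 triangles.
rank ∂_0 = 0, rank ∂_1 = 9 ⇒ b_0 = 10 − 0 − 9 = 1; all invariant factors of ∂_1 are 1 so no torsion. So H_0 = Z.
rank ∂_1 = 9, rank ∂_2 = 20 ⇒ b_1 = 30 − 9 − 20 = 1; ∂_2 has invariant factor(s) [2] giving torsion. So H_1 = Z ⊕ Z_2.
rank ∂_2 = 20, rank ∂_3 = 0 ⇒ b_2 = 20 − 20 − 0 = 0. So H_2 = 0.

H_0 ≅ Z,  H_1 ≅ Z ⊕ Z_2,  H_2 = 0.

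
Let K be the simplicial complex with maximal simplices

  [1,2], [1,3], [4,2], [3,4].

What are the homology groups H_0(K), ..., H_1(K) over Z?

H_0 = Z,  H_1 = Z.

Take the total order 1 < 2 < 3 < 4 on the vertex set. Then K (dimension 1) consists of the simplices:

  0-simplices (4): [1], [2], [3], [4]
  1-simplices (4): [1,2], [1,3], [2,4], [3,4]

giving chain groups C_0 ≅ Z^4, C_1 ≅ Z^4.

Boundary ∂_1: C_1 → C_0 maps an edge to its endpoints' difference, ∂[p,q] = q − p. For instance
  ∂[1,3] = [3] − [1].
The 4×4 boundary matrix has rank 3 and Smith normal form diag(1,1,1).

Reading off H_k = ker ∂_k / im ∂_{k+1}:

  H_0: rank C_0 − rank ∂_1 = 4 − 3 = 1, and the invariant factors of ∂_1 are all 1, so H_0 = Z.
  H_1: rank ker ∂_1 − rank ∂_2 = (4 − 3) − 0 = 1, and there is no ∂_2, so H_1 = Z.

(K is a triangulation of the circle S^1.)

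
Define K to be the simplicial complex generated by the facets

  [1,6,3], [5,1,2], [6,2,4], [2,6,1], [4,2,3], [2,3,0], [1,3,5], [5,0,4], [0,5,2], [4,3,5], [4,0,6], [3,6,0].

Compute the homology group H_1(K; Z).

We work with the vertex ordering 0 < 1 < 2 < 3 < 4 < 5 < 6. The simplices of K, each written with vertices in increasing order, are:

  0-simplices (7): [0], [1], [2], [3], [4], [5], [6]
  1-simplices (18): [0,2], [0,3], [0,4], [0,5], [0,6], [1,2], [1,3], [1,5], [1,6], [2,3], [2,4], [2,5], [2,6], [3,4], [3,5], [3,6], [4,5], [4,6]
  2-simplices (12): [0,2,3], [0,2,5], [0,3,6], [0,4,5], [0,4,6], [1,2,5], [1,2,6], [1,3,5], [1,3,6], [2,3,4], [2,4,6], [3,4,5]

giving chain groups C_0 ≅ Z^7, C_1 ≅ Z^18, C_2 ≅ Z^12.

∂_1: C_1 → C_0 sends each edge [p,q] (with p < q) to q − p. For instance
  ∂[2,6] = [6] − [2].
The resulting 7×18 matrix has rank 6, and its Smith normal form has invariant factors (1,1,1,1,1,1).

Boundary ∂_2: C_2 → C_1 maps a triangle to the signed sum of its edges. For instance
  ∂[0,2,5] = [2,5] − [0,5] + [0,2],
  ∂[1,3,5] = [3,5] − [1,5] + [1,3].
The 18×12 boundary matrix has rank 12 and Smith normal form diag(1,1,1,1,1,1,1,1,1,1,1,2).

From H_k ≅ ker(∂_k) / im(∂_{k+1}) we obtain:

  H_1: rank ker ∂_1 − rank ∂_2 = (18 − 6) − 12 = 0, and ∂_2 has invariant factor 2 > 1, so H_1 = Z/2.

H_1 ≅ Z/2.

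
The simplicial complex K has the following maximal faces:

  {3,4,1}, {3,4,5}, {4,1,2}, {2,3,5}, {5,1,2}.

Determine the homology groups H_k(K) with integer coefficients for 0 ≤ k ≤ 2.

K has 5 vertices, 10 edges, 5 triangles.
rank ∂_0 = 0, rank ∂_1 = 4 ⇒ b_0 = 5 − 0 − 4 = 1; all invariant factors of ∂_1 are 1 so no torsion. So H_0 ≅ Z.
rank ∂_1 = 4, rank ∂_2 = 5 ⇒ b_1 = 10 − 4 − 5 = 1; all invariant factors of ∂_2 are 1 so no torsion. So H_1 ≅ Z.
rank ∂_2 = 5, rank ∂_3 = 0 ⇒ b_2 = 5 − 5 − 0 = 0. So H_2 ≅ 0.

H_0 ≅ Z,  H_1 ≅ Z,  H_2 = 0.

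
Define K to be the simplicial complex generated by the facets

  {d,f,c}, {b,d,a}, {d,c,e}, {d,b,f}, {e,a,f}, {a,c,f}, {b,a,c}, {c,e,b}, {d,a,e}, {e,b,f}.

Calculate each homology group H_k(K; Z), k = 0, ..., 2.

Fix the vertex order a < b < c < d < e < f and write every simplex with vertices in increasing order. Then dim K = 2 and the simplices of K are:

  0-simplices (6): a, b, c, d, e, f
  1-simplices (15): ab, ac, ad, ae, af, bc, bd, be, bf, cd, ce, cf, de, df, ef
  2-simplices (10): abc, abd, acf, ade, aef, bce, bdf, bef, cde, cdf

giving chain groups C_0 ≅ Z^6, C_1 ≅ Z^15, C_2 ≅ Z^10.

Boundary ∂_1: C_1 → C_0 sends each edge [p,q] (with p < q) to q − p. For instance
  ∂bc = c − b.
This gives a 6×15 integer matrix of rank 5; reducing to Smith normal form yields diagonal entries (1,1,1,1,1).

The boundary map ∂_2: C_2 → C_1 acts by ∂[p,q,r] = [q,r] − [p,r] + [p,q]. For instance
  ∂abd = bd − ad + ab,
  ∂ade = de − ae + ad.
The 15×10 boundary matrix has rank 10 and Smith normal form diag(1,1,1,1,1,1,1,1,1,2).

Now H_k = ker ∂_k / im ∂_{k+1}, so:

  H_0: rank C_0 − rank ∂_1 = 6 − 5 = 1, and the invariant factors of ∂_1 are all 1, so H_0 ≅ Z.
  H_1: rank ker ∂_1 − rank ∂_2 = (15 − 5) − 10 = 0, and ∂_2 has invariant factor 2 > 1, so H_1 ≅ Z/2Z.
  H_2: rank ker ∂_2 − rank ∂_3 = (10 − 10) − 0 = 0, and there is no ∂_3, so H_2 ≅ 0.

As a check, the Euler characteristic is 6 − 15 + 10 = 1, which agrees with 1 − 0 + 0 = 1.

H_0 ≅ Z,  H_1 ≅ Z/2Z,  H_2 = 0.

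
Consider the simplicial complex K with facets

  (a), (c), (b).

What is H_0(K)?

H_0 = Z^3.

We work with the vertex ordering a < b < c. The simplices of K, each written with vertices in increasing order, are:

  0-simplices (3): a, b, c

giving chain groups C_0 ≅ Z^3.

Now H_k = ker ∂_k / im ∂_{k+1}, so:

  H_0: rank C_0 − rank ∂_1 = 3 − 0 = 3, and there is no ∂_1, so H_0 ≅ Z^3.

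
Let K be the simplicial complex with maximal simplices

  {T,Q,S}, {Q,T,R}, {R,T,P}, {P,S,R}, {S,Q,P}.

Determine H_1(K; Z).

Take the total order P < Q < R < S < T on the vertex set. Then K (dimension 2) consists of the simplices:

  0-simplices (5): P, Q, R, S, T
  1-simplices (10): PQ, PR, PS, PT, QR, QS, QT, RS, RT, ST
  2-simplices (5): PQS, PRS, PRT, QRT, QST

Hence C_0 ≅ Z^5, C_1 ≅ Z^10, C_2 ≅ Z^5.

The boundary map ∂_1: C_1 → C_0 sends each edge [p,q] (with p < q) to q − p.
As a 5×10 matrix over Z this has rank 4, with invariant factors (1,1,1,1).

The boundary map ∂_2: C_2 → C_1 maps a triangle to the signed sum of its edges. For instance
  ∂QST = ST − QT + QS,
  ∂PQS = QS − PS + PQ.
As a 10×5 matrix over Z this has rank 5, with invariant factors (1,1,1,1,1).

From H_k ≅ ker(∂_k) / im(∂_{k+1}) we obtain:

  H_1: rank ker ∂_1 − rank ∂_2 = (10 − 4) − 5 = 1, and the invariant factors of ∂_2 are all 1, so H_1 ≅ Z.

H_1 = Z.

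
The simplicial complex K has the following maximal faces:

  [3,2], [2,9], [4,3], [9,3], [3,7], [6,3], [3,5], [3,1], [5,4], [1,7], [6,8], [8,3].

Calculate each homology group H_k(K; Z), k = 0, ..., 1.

H_0 ≅ Z,  H_1 ≅ Z^4.

We work with the vertex ordering 1 < 2 < 3 < 4 < 5 < 6 < 7 < 8 < 9. The simplices of K, each written with vertices in increasing order, are:

  0-simplices (9): [1], [2], [3], [4], [5], [6], [7], [8], [9]
  1-simplices (12): [1,3], [1,7], [2,3], [2,9], [3,4], [3,5], [3,6], [3,7], [3,8], [3,9], [4,5], [6,8]

Hence C_0 ≅ Z^9, C_1 ≅ Z^12.

∂_1: C_1 → C_0 is given by ∂[p,q] = [q] − [p].
The 9×12 boundary matrix has rank 8 and Smith normal form diag(1,1,1,1,1,1,1,1).

From H_k ≅ ker(∂_k) / im(∂_{k+1}) we obtain:

  H_0: rank C_0 − rank ∂_1 = 9 − 8 = 1, and the invariant factors of ∂_1 are all 1, so H_0 ≅ Z.
  H_1: rank ker ∂_1 − rank ∂_2 = (12 − 8) − 0 = 4, and there is no ∂_2, so H_1 ≅ Z^4.

As a check, the Euler characteristic is 9 − 12 = -3, which agrees with 1 − 4 = -3.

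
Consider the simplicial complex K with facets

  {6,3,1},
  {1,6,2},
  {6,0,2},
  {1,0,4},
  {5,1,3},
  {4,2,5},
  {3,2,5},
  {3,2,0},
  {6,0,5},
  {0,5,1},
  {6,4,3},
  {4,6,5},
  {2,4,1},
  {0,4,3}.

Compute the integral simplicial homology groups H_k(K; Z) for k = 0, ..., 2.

Order the vertices as 0 < 1 < 2 < 3 < 4 < 5 < 6. Listing each simplex with vertices in this order, K has dimension 2 with simplices:

  0-simplices (7): [0], [1], [2], [3], [4], [5], [6]
  1-simplices (21): [0,1], [0,2], [0,3], [0,4], [0,5], [0,6], [1,2], [1,3], [1,4], [1,5], [1,6], [2,3], [2,4], [2,5], [2,6], [3,4], [3,5], [3,6], [4,5], [4,6], [5,6]
  2-simplices (14): [0,1,4], [0,1,5], [0,2,3], [0,2,6], [0,3,4], [0,5,6], [1,2,4], [1,2,6], [1,3,5], [1,3,6], [2,3,5], [2,4,5], [3,4,6], [4,5,6]

Hence C_0 ≅ Z^7, C_1 ≅ Z^21, C_2 ≅ Z^14.

∂_1: C_1 → C_0 is given by ∂[p,q] = [q] − [p].
The 7×21 boundary matrix has rank 6 and Smith normal form diag(1,1,1,1,1,1).

∂_2: C_2 → C_1 acts by ∂[p,q,r] = [q,r] − [p,r] + [p,q]. For instance
  ∂[3,4,6] = [4,6] − [3,6] + [3,4],
  ∂[2,3,5] = [3,5] − [2,5] + [2,3].
This gives a 21×14 integer matrix of rank 13; reducing to Smith normal form yields diagonal entries (1,1,1,1,1,1,1,1,1,1,1,1,1).

Now H_k = ker ∂_k / im ∂_{k+1}, so:

  H_0: rank C_0 − rank ∂_1 = 7 − 6 = 1, and the invariant factors of ∂_1 are all 1, so H_0 ≅ Z.
  H_1: rank ker ∂_1 − rank ∂_2 = (21 − 6) − 13 = 2, and the invariant factors of ∂_2 are all 1, so H_1 ≅ Z^2.
  H_2: rank ker ∂_2 − rank ∂_3 = (14 − 13) − 0 = 1, and there is no ∂_3, so H_2 ≅ Z.

(K is a triangulation of the torus T^2.)

H_0 ≅ Z,  H_1 ≅ Z^2,  H_2 ≅ Z.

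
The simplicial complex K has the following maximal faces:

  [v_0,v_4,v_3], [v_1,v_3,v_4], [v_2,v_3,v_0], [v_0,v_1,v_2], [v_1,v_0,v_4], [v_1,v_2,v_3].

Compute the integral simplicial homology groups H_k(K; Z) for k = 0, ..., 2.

H_0 = Z,  H_1 = 0,  H_2 = Z.

K has 5 vertices, 9 edges, 6 triangles.
rank ∂_0 = 0, rank ∂_1 = 4 ⇒ b_0 = 5 − 0 − 4 = 1; all invariant factors of ∂_1 are 1 so no torsion. So H_0 = Z.
rank ∂_1 = 4, rank ∂_2 = 5 ⇒ b_1 = 9 − 4 − 5 = 0; all invariant factors of ∂_2 are 1 so no torsion. So H_1 = 0.
rank ∂_2 = 5, rank ∂_3 = 0 ⇒ b_2 = 6 − 5 − 0 = 1. So H_2 = Z.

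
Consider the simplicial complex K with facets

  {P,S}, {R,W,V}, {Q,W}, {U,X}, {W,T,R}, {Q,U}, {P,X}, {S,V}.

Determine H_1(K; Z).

H_1 ≅ Z.

Order the vertices as P < Q < R < S < T < U < V < W < X. Listing each simplex with vertices in this order, K has dimension 2 with simplices:

  0-simplices (9): P, Q, R, S, T, U, V, W, X
  1-simplices (11): PS, PX, QU, QW, RT, RV, RW, SV, TW, UX, VW
  2-simplices (2): RTW, RVW

Hence C_0 ≅ Z^9, C_1 ≅ Z^11, C_2 ≅ Z^2.

∂_1: C_1 → C_0 sends each edge [p,q] (with p < q) to q − p. For instance
  ∂UX = X − U.
This gives a 9×11 integer matrix of rank 8; reducing to Smith normal form yields diagonal entries (1,1,1,1,1,1,1,1).

∂_2: C_2 → C_1 sends each 2-simplex [p,q,r] to [q,r] − [p,r] + [p,q]. For instance
  ∂RTW = TW − RW + RT,
  ∂RVW = VW − RW + RV.
The 11×2 boundary matrix has rank 2 and Smith normal form diag(1,1).

Computing H_k = (kernel of ∂_k) / (image of ∂_{k+1}):

  H_1: rank ker ∂_1 − rank ∂_2 = (11 − 8) − 2 = 1, and the invariant factors of ∂_2 are all 1, so H_1 = Z.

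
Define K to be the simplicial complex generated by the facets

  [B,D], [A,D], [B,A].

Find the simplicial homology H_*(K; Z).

H_0 = Z,  H_1 = Z.

Order the vertices as A < B < D. Listing each simplex with vertices in this order, K has dimension 1 with simplices:

  0-simplices (3): A, B, D
  1-simplices (3): AB, AD, BD

Hence C_0 ≅ Z^3, C_1 ≅ Z^3.

The boundary map ∂_1: C_1 → C_0 is given by ∂[p,q] = [q] − [p].
The resulting 3×3 matrix has rank 2, and its Smith normal form has invariant factors (1,1).

Computing H_k = (kernel of ∂_k) / (image of ∂_{k+1}):

  H_0: rank C_0 − rank ∂_1 = 3 − 2 = 1, and the invariant factors of ∂_1 are all 1, so H_0 ≅ Z.
  H_1: rank ker ∂_1 − rank ∂_2 = (3 − 2) − 0 = 1, and there is no ∂_2, so H_1 ≅ Z.

As a check, the Euler characteristic is 3 − 3 = 0, which agrees with 1 − 1 = 0.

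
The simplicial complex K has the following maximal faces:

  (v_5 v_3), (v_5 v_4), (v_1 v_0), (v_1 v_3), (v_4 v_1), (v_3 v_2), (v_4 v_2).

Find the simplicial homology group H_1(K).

H_1 ≅ Z^2.

We work with the vertex ordering v_0 < v_1 < v_2 < v_3 < v_4 < v_5. The simplices of K, each written with vertices in increasing order, are:

  0-simplices (6): [v_0], [v_1], [v_2], [v_3], [v_4], [v_5]
  1-simplices (7): [v_0,v_1], [v_1,v_3], [v_1,v_4], [v_2,v_3], [v_2,v_4], [v_3,v_5], [v_4,v_5]

Hence C_0 ≅ Z^6, C_1 ≅ Z^7.

The boundary map ∂_1: C_1 → C_0 sends each edge [p,q] (with p < q) to q − p. For instance
  ∂[v_0,v_1] = [v_1] − [v_0].
This gives a 6×7 integer matrix of rank 5; reducing to Smith normal form yields diagonal entries (1,1,1,1,1).

From H_k ≅ ker(∂_k) / im(∂_{k+1}) we obtain:

  H_1: rank ker ∂_1 − rank ∂_2 = (7 − 5) − 0 = 2, and there is no ∂_2, so H_1 ≅ Z^2.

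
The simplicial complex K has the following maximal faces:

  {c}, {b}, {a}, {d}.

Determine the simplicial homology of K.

Take the total order a < b < c < d on the vertex set. Then K (dimension 0) consists of the simplices:

  0-simplices (4): a, b, c, d

Hence C_0 ≅ Z^4.

From H_k ≅ ker(∂_k) / im(∂_{k+1}) we obtain:

  H_0: rank C_0 − rank ∂_1 = 4 − 0 = 4, and there is no ∂_1, so H_0 ≅ Z^4.

H_0 = Z^4.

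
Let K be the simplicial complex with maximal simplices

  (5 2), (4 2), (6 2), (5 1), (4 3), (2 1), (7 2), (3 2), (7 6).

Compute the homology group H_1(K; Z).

Fix the vertex order 1 < 2 < 3 < 4 < 5 < 6 < 7 and write every simplex with vertices in increasing order. Then dim K = 1 and the simplices of K are:

  0-simplices (7): [1], [2], [3], [4], [5], [6], [7]
  1-simplices (9): [1,2], [1,5], [2,3], [2,4], [2,5], [2,6], [2,7], [3,4], [6,7]

giving chain groups C_0 ≅ Z^7, C_1 ≅ Z^9.

∂_1: C_1 → C_0 is given by ∂[p,q] = [q] − [p].
This gives a 7×9 integer matrix of rank 6; reducing to Smith normal form yields diagonal entries (1,1,1,1,1,1).

Computing H_k = (kernel of ∂_k) / (image of ∂_{k+1}):

  H_1: rank ker ∂_1 − rank ∂_2 = (9 − 6) − 0 = 3, and there is no ∂_2, so H_1 ≅ Z^3.

H_1 = Z^3.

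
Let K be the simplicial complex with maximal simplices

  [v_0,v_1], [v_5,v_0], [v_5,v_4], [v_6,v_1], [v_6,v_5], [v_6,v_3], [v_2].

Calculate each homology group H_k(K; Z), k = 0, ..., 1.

H_0 = Z^2,  H_1 = Z.

We work with the vertex ordering v_0 < v_1 < v_2 < v_3 < v_4 < v_5 < v_6. The simplices of K, each written with vertices in increasing order, are:

  0-simplices (7): [v_0], [v_1], [v_2], [v_3], [v_4], [v_5], [v_6]
  1-simplices (6): [v_0,v_1], [v_0,v_5], [v_1,v_6], [v_3,v_6], [v_4,v_5], [v_5,v_6]

giving chain groups C_0 ≅ Z^7, C_1 ≅ Z^6.

∂_1: C_1 → C_0 is given by ∂[p,q] = [q] − [p].
This gives a 7×6 integer matrix of rank 5; reducing to Smith normal form yields diagonal entries (1,1,1,1,1).

From H_k ≅ ker(∂_k) / im(∂_{k+1}) we obtain:

  H_0: rank C_0 − rank ∂_1 = 7 − 5 = 2, and the invariant factors of ∂_1 are all 1, so H_0 = Z^2.
  H_1: rank ker ∂_1 − rank ∂_2 = (6 − 5) − 0 = 1, and there is no ∂_2, so H_1 = Z.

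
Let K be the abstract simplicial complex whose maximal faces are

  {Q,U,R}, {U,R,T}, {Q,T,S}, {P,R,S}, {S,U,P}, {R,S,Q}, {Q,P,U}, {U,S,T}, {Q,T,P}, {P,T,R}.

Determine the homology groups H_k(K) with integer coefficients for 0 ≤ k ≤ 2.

H_0 ≅ Z,  H_1 ≅ Z_2,  H_2 = 0.

K has 6 vertices, 15 edges, 10 triangles.
rank ∂_0 = 0, rank ∂_1 = 5 ⇒ b_0 = 6 − 0 − 5 = 1; all invariant factors of ∂_1 are 1 so no torsion. So H_0 ≅ Z.
rank ∂_1 = 5, rank ∂_2 = 10 ⇒ b_1 = 15 − 5 − 10 = 0; ∂_2 has invariant factor(s) [2] giving torsion. So H_1 ≅ Z_2.
rank ∂_2 = 10, rank ∂_3 = 0 ⇒ b_2 = 10 − 10 − 0 = 0. So H_2 ≅ 0.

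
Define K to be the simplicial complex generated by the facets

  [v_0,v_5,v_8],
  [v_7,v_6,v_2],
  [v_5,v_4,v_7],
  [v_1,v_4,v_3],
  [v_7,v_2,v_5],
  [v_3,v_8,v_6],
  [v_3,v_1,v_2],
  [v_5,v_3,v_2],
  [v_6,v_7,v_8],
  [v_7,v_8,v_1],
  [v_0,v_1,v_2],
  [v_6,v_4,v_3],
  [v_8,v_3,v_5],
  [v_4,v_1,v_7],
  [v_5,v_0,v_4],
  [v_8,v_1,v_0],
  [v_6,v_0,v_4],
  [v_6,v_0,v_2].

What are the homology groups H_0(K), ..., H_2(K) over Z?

Order the vertices as v_0 < v_1 < v_2 < v_3 < v_4 < v_5 < v_6 < v_7 < v_8. Listing each simplex with vertices in this order, K has dimension 2 with simplices:

  0-simplices (9): [v_0], [v_1], [v_2], [v_3], [v_4], [v_5], [v_6], [v_7], [v_8]
  1-simplices (27): (27 of them)
  2-simplices (18): (18 of them)

Hence C_0 ≅ Z^9, C_1 ≅ Z^27, C_2 ≅ Z^18.

Boundary ∂_1: C_1 → C_0 maps an edge to its endpoints' difference, ∂[p,q] = q − p. For instance
  ∂[v_3,v_4] = [v_4] − [v_3].
As a 9×27 matrix over Z this has rank 8, with invariant factors (1,1,1,1,1,1,1,1).

∂_2: C_2 → C_1 sends each 2-simplex [p,q,r] to [q,r] − [p,r] + [p,q]. For instance
  ∂[v_0,v_4,v_6] = [v_4,v_6] − [v_0,v_6] + [v_0,v_4],
  ∂[v_0,v_1,v_8] = [v_1,v_8] − [v_0,v_8] + [v_0,v_1].
The 27×18 boundary matrix has rank 17 and Smith normal form diag(1,1,1,1,1,1,1,1,1,1,1,1,1,1,1,1,1).

From H_k ≅ ker(∂_k) / im(∂_{k+1}) we obtain:

  H_0: rank C_0 − rank ∂_1 = 9 − 8 = 1, and the invariant factors of ∂_1 are all 1, so H_0 ≅ Z.
  H_1: rank ker ∂_1 − rank ∂_2 = (27 − 8) − 17 = 2, and the invariant factors of ∂_2 are all 1, so H_1 ≅ Z^2.
  H_2: rank ker ∂_2 − rank ∂_3 = (18 − 17) − 0 = 1, and there is no ∂_3, so H_2 ≅ Z.

H_0 ≅ Z,  H_1 ≅ Z^2,  H_2 ≅ Z.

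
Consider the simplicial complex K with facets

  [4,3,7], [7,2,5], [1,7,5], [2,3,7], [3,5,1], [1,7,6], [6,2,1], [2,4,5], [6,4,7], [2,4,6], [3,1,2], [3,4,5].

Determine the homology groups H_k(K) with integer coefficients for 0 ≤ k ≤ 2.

H_0 = Z,  H_1 = Z/2,  H_2 = 0.

Order the vertices as 1 < 2 < 3 < 4 < 5 < 6 < 7. Listing each simplex with vertices in this order, K has dimension 2 with simplices:

  0-simplices (7): [1], [2], [3], [4], [5], [6], [7]
  1-simplices (18): [1,2], [1,3], [1,5], [1,6], [1,7], [2,3], [2,4], [2,5], [2,6], [2,7], [3,4], [3,5], [3,7], [4,5], [4,6], [4,7], [5,7], [6,7]
  2-simplices (12): [1,2,3], [1,2,6], [1,3,5], [1,5,7], [1,6,7], [2,3,7], [2,4,5], [2,4,6], [2,5,7], [3,4,5], [3,4,7], [4,6,7]

giving chain groups C_0 ≅ Z^7, C_1 ≅ Z^18, C_2 ≅ Z^12.

Boundary ∂_1: C_1 → C_0 sends each edge [p,q] (with p < q) to q − p. For instance
  ∂[1,5] = [5] − [1].
As a 7×18 matrix over Z this has rank 6, with invariant factors (1,1,1,1,1,1).

∂_2: C_2 → C_1 maps a triangle to the signed sum of its edges. For instance
  ∂[1,3,5] = [3,5] − [1,5] + [1,3],
  ∂[1,6,7] = [6,7] − [1,7] + [1,6].
The resulting 18×12 matrix has rank 12, and its Smith normal form has invariant factors (1,1,1,1,1,1,1,1,1,1,1,2).

Computing H_k = (kernel of ∂_k) / (image of ∂_{k+1}):

  H_0: rank C_0 − rank ∂_1 = 7 − 6 = 1, and the invariant factors of ∂_1 are all 1, so H_0 = Z.
  H_1: rank ker ∂_1 − rank ∂_2 = (18 − 6) − 12 = 0, and ∂_2 has invariant factor 2 > 1, so H_1 = Z/2.
  H_2: rank ker ∂_2 − rank ∂_3 = (12 − 12) − 0 = 0, and there is no ∂_3, so H_2 = 0.

As a check, the Euler characteristic is 7 − 18 + 12 = 1, which agrees with 1 − 0 + 0 = 1.
(K is a triangulation of the real projective plane RP^2.)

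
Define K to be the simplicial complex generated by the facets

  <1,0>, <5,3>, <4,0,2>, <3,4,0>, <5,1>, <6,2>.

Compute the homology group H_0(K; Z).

Fix the vertex order 0 < 1 < 2 < 3 < 4 < 5 < 6 and write every simplex with vertices in increasing order. Then dim K = 2 and the simplices of K are:

  0-simplices (7): [0], [1], [2], [3], [4], [5], [6]
  1-simplices (9): [0,1], [0,2], [0,3], [0,4], [1,5], [2,4], [2,6], [3,4], [3,5]
  2-simplices (2): [0,2,4], [0,3,4]

so the chain groups are C_0 ≅ Z^7, C_1 ≅ Z^9, C_2 ≅ Z^2.

∂_1: C_1 → C_0 is given by ∂[p,q] = [q] − [p].
The resulting 7×9 matrix has rank 6, and its Smith normal form has invariant factors (1,1,1,1,1,1).

The boundary map ∂_2: C_2 → C_1 maps a triangle to the signed sum of its edges. For instance
  ∂[0,2,4] = [2,4] − [0,4] + [0,2],
  ∂[0,3,4] = [3,4] − [0,4] + [0,3].
As a 9×2 matrix over Z this has rank 2, with invariant factors (1,1).

Now H_k = ker ∂_k / im ∂_{k+1}, so:

  H_0: rank C_0 − rank ∂_1 = 7 − 6 = 1, and the invariant factors of ∂_1 are all 1, so H_0 = Z.

H_0 = Z.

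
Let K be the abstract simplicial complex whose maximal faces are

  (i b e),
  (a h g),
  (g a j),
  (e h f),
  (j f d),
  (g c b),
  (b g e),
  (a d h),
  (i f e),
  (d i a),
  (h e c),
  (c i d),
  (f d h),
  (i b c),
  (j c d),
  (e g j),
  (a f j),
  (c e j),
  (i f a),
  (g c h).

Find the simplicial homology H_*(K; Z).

H_0 = Z,  H_1 = Z ⊕ Z_2,  H_2 = 0.

Order the vertices as a < b < c < d < e < f < g < h < i < j. Listing each simplex with vertices in this order, K has dimension 2 with simplices:

  0-simplices (10): a, b, c, d, e, f, g, h, i, j
  1-simplices (30): ad, af, ag, ah, ai, aj, bc, be, bg, bi, cd, ce, cg, ch, ci, cj, df, dh, di, dj, ef, eg, eh, ei, ej, fh, fi, fj, gh, gj
  2-simplices (20): adh, adi, afi, afj, agh, agj, bcg, bci, beg, bei, cdi, cdj, ceh, cej, cgh, dfh, dfj, efh, efi, egj

so the chain groups are C_0 ≅ Z^10, C_1 ≅ Z^30, C_2 ≅ Z^20.

∂_1: C_1 → C_0 is given by ∂[p,q] = [q] − [p].
The 10×30 boundary matrix has rank 9 and Smith normal form diag(1,1,1,1,1,1,1,1,1).

Boundary ∂_2: C_2 → C_1 sends each 2-simplex [p,q,r] to [q,r] − [p,r] + [p,q]. For instance
  ∂cgh = gh − ch + cg,
  ∂efh = fh − eh + ef.
As a 30×20 matrix over Z this has rank 20, with invariant factors (1,1,1,1,1,1,1,1,1,1,1,1,1,1,1,1,1,1,1,2).

From H_k ≅ ker(∂_k) / im(∂_{k+1}) we obtain:

  H_0: rank C_0 − rank ∂_1 = 10 − 9 = 1, and the invariant factors of ∂_1 are all 1, so H_0 ≅ Z.
  H_1: rank ker ∂_1 − rank ∂_2 = (30 − 9) − 20 = 1, and ∂_2 has invariant factor 2 > 1, so H_1 ≅ Z ⊕ Z_2.
  H_2: rank ker ∂_2 − rank ∂_3 = (20 − 20) − 0 = 0, and there is no ∂_3, so H_2 ≅ 0.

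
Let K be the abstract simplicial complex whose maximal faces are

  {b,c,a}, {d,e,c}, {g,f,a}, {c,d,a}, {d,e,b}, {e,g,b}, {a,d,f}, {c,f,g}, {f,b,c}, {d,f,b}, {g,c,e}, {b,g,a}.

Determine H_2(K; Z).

H_2 = 0.

Order the vertices as a < b < c < d < e < f < g. Listing each simplex with vertices in this order, K has dimension 2 with simplices:

  0-simplices (7): a, b, c, d, e, f, g
  1-simplices (18): ab, ac, ad, af, ag, bc, bd, be, bf, bg, cd, ce, cf, cg, de, df, eg, fg
  2-simplices (12): abc, abg, acd, adf, afg, bcf, bde, bdf, beg, cde, ceg, cfg

giving chain groups C_0 ≅ Z^7, C_1 ≅ Z^18, C_2 ≅ Z^12.

Boundary ∂_1: C_1 → C_0 sends each edge [p,q] (with p < q) to q − p.
This gives a 7×18 integer matrix of rank 6; reducing to Smith normal form yields diagonal entries (1,1,1,1,1,1).

Boundary ∂_2: C_2 → C_1 sends each 2-simplex [p,q,r] to [q,r] − [p,r] + [p,q]. For instance
  ∂acd = cd − ad + ac,
  ∂ceg = eg − cg + ce.
The resulting 18×12 matrix has rank 12, and its Smith normal form has invariant factors (1,1,1,1,1,1,1,1,1,1,1,2).

Computing H_k = (kernel of ∂_k) / (image of ∂_{k+1}):

  H_2: rank ker ∂_2 − rank ∂_3 = (12 − 12) − 0 = 0, and there is no ∂_3, so H_2 ≅ 0.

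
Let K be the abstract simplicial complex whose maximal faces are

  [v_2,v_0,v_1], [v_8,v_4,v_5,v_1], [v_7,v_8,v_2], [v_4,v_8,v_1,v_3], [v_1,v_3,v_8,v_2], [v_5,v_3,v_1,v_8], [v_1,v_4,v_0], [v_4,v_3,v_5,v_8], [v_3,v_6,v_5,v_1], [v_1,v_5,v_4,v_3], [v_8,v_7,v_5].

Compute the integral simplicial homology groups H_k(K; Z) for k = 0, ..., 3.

We work with the vertex ordering v_0 < v_1 < v_2 < v_3 < v_4 < v_5 < v_6 < v_7 < v_8. The simplices of K, each written with vertices in increasing order, are:

  0-simplices (9): [v_0], [v_1], [v_2], [v_3], [v_4], [v_5], [v_6], [v_7], [v_8]
  1-simplices (22): (22 of them)
  2-simplices (20): (20 of them)
  3-simplices (7): [v_1,v_2,v_3,v_8], [v_1,v_3,v_4,v_5], [v_1,v_3,v_4,v_8], [v_1,v_3,v_5,v_6], [v_1,v_3,v_5,v_8], [v_1,v_4,v_5,v_8], [v_3,v_4,v_5,v_8]

Hence C_0 ≅ Z^9, C_1 ≅ Z^22, C_2 ≅ Z^20, C_3 ≅ Z^7.

Boundary ∂_1: C_1 → C_0 maps an edge to its endpoints' difference, ∂[p,q] = q − p. For instance
  ∂[v_3,v_6] = [v_6] − [v_3].
As a 9×22 matrix over Z this has rank 8, with invariant factors (1,1,1,1,1,1,1,1).

Boundary ∂_2: C_2 → C_1 maps a triangle to the signed sum of its edges. For instance
  ∂[v_5,v_7,v_8] = [v_7,v_8] − [v_5,v_8] + [v_5,v_7],
  ∂[v_2,v_3,v_8] = [v_3,v_8] − [v_2,v_8] + [v_2,v_3].
The resulting 22×20 matrix has rank 14, and its Smith normal form has invariant factors (1,1,1,1,1,1,1,1,1,1,1,1,1,1).

Boundary ∂_3: C_3 → C_2 sends each 3-simplex σ to the alternating sum Σ_i (−1)^i (σ with its i-th vertex removed). For instance
  ∂[v_1,v_3,v_4,v_8] = [v_3,v_4,v_8] − [v_1,v_4,v_8] + [v_1,v_3,v_8] − [v_1,v_3,v_4],
  ∂[v_3,v_4,v_5,v_8] = [v_4,v_5,v_8] − [v_3,v_5,v_8] + [v_3,v_4,v_8] − [v_3,v_4,v_5].
This gives a 20×7 integer matrix of rank 6; reducing to Smith normal form yields diagonal entries (1,1,1,1,1,1).

Reading off H_k = ker ∂_k / im ∂_{k+1}:

  H_0: rank C_0 − rank ∂_1 = 9 − 8 = 1, and the invariant factors of ∂_1 are all 1, so H_0 = Z.
  H_1: rank ker ∂_1 − rank ∂_2 = (22 − 8) − 14 = 0, and the invariant factors of ∂_2 are all 1, so H_1 = 0.
  H_2: rank ker ∂_2 − rank ∂_3 = (20 − 14) − 6 = 0, and the invariant factors of ∂_3 are all 1, so H_2 = 0.
  H_3: rank ker ∂_3 − rank ∂_4 = (7 − 6) − 0 = 1, and there is no ∂_4, so H_3 = Z.

H_0 ≅ Z,  H_1 = 0,  H_2 = 0,  H_3 ≅ Z.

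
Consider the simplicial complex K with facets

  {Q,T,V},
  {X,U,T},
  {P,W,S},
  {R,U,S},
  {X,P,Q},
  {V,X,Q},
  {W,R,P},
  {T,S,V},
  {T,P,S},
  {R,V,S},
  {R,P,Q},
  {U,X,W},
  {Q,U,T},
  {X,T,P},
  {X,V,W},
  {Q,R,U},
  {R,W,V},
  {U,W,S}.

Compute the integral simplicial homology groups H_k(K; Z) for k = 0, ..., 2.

Order the vertices as P < Q < R < S < T < U < V < W < X. Listing each simplex with vertices in this order, K has dimension 2 with simplices:

  0-simplices (9): P, Q, R, S, T, U, V, W, X
  1-simplices (27): PQ, PR, PS, PT, PW, PX, QR, QT, QU, QV, QX, RS, RU, RV, RW, ST, SU, SV, SW, TU, TV, TX, UW, UX, VW, VX, WX
  2-simplices (18): PQR, PQX, PRW, PST, PSW, PTX, QRU, QTU, QTV, QVX, RSU, RSV, RVW, STV, SUW, TUX, UWX, VWX

so the chain groups are C_0 ≅ Z^9, C_1 ≅ Z^27, C_2 ≅ Z^18.

∂_1: C_1 → C_0 is given by ∂[p,q] = [q] − [p]. For instance
  ∂ST = T − S.
This gives a 9×27 integer matrix of rank 8; reducing to Smith normal form yields diagonal entries (1,1,1,1,1,1,1,1).

Boundary ∂_2: C_2 → C_1 acts by ∂[p,q,r] = [q,r] − [p,r] + [p,q]. For instance
  ∂RSU = SU − RU + RS,
  ∂QTU = TU − QU + QT.
The resulting 27×18 matrix has rank 18, and its Smith normal form has invariant factors (1,1,1,1,1,1,1,1,1,1,1,1,1,1,1,1,1,2).

Now H_k = ker ∂_k / im ∂_{k+1}, so:

  H_0: rank C_0 − rank ∂_1 = 9 − 8 = 1, and the invariant factors of ∂_1 are all 1, so H_0 = Z.
  H_1: rank ker ∂_1 − rank ∂_2 = (27 − 8) − 18 = 1, and ∂_2 has invariant factor 2 > 1, so H_1 = Z × Z/2.
  H_2: rank ker ∂_2 − rank ∂_3 = (18 − 18) − 0 = 0, and there is no ∂_3, so H_2 = 0.

As a check, the Euler characteristic is 9 − 27 + 18 = 0, which agrees with 1 − 1 + 0 = 0.
(K is a triangulation of the Klein bottle.)

H_0 ≅ Z,  H_1 ≅ Z × Z/2,  H_2 = 0.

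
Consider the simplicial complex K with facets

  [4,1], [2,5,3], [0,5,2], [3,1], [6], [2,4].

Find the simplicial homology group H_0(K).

K has 7 vertices, 8 edges, 2 triangles.
rank ∂_0 = 0, rank ∂_1 = 5 ⇒ b_0 = 7 − 0 − 5 = 2; all invariant factors of ∂_1 are 1 so no torsion. So H_0 ≅ Z^2.

H_0 ≅ Z^2.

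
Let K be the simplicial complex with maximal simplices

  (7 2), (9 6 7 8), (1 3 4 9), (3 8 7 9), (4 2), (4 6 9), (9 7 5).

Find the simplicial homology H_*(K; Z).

H_0 ≅ Z,  H_1 ≅ Z,  H_2 = 0,  H_3 = 0.

K has 9 vertices, 19 edges, 13 triangles, 3 3-simplices.
rank ∂_0 = 0, rank ∂_1 = 8 ⇒ b_0 = 9 − 0 − 8 = 1; all invariant factors of ∂_1 are 1 so no torsion. So H_0 = Z.
rank ∂_1 = 8, rank ∂_2 = 10 ⇒ b_1 = 19 − 8 − 10 = 1; all invariant factors of ∂_2 are 1 so no torsion. So H_1 = Z.
rank ∂_2 = 10, rank ∂_3 = 3 ⇒ b_2 = 13 − 10 − 3 = 0; all invariant factors of ∂_3 are 1 so no torsion. So H_2 = 0.
rank ∂_3 = 3, rank ∂_4 = 0 ⇒ b_3 = 3 − 3 − 0 = 0. So H_3 = 0.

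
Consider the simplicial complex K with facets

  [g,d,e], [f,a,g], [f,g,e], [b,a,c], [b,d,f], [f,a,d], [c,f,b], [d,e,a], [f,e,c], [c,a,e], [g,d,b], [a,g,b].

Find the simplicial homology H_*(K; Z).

H_0 ≅ Z,  H_1 ≅ Z/2,  H_2 = 0.

Fix the vertex order a < b < c < d < e < f < g and write every simplex with vertices in increasing order. Then dim K = 2 and the simplices of K are:

  0-simplices (7): a, b, c, d, e, f, g
  1-simplices (18): ab, ac, ad, ae, af, ag, bc, bd, bf, bg, ce, cf, de, df, dg, ef, eg, fg
  2-simplices (12): abc, abg, ace, ade, adf, afg, bcf, bdf, bdg, cef, deg, efg

so the chain groups are C_0 ≅ Z^7, C_1 ≅ Z^18, C_2 ≅ Z^12.

∂_1: C_1 → C_0 maps an edge to its endpoints' difference, ∂[p,q] = q − p.
As a 7×18 matrix over Z this has rank 6, with invariant factors (1,1,1,1,1,1).

∂_2: C_2 → C_1 sends each 2-simplex [p,q,r] to [q,r] − [p,r] + [p,q]. For instance
  ∂bdg = dg − bg + bd,
  ∂bdf = df − bf + bd.
The 18×12 boundary matrix has rank 12 and Smith normal form diag(1,1,1,1,1,1,1,1,1,1,1,2).

Reading off H_k = ker ∂_k / im ∂_{k+1}:

  H_0: rank C_0 − rank ∂_1 = 7 − 6 = 1, and the invariant factors of ∂_1 are all 1, so H_0 ≅ Z.
  H_1: rank ker ∂_1 − rank ∂_2 = (18 − 6) − 12 = 0, and ∂_2 has invariant factor 2 > 1, so H_1 ≅ Z/2.
  H_2: rank ker ∂_2 − rank ∂_3 = (12 − 12) − 0 = 0, and there is no ∂_3, so H_2 ≅ 0.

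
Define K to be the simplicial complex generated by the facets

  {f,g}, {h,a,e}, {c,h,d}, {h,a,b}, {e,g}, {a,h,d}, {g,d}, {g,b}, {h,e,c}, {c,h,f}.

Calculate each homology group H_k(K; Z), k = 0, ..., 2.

Fix the vertex order a < b < c < d < e < f < g < h and write every simplex with vertices in increasing order. Then dim K = 2 and the simplices of K are:

  0-simplices (8): a, b, c, d, e, f, g, h
  1-simplices (16): ab, ad, ae, ah, bg, bh, cd, ce, cf, ch, dg, dh, eg, eh, fg, fh
  2-simplices (6): abh, adh, aeh, cdh, ceh, cfh

giving chain groups C_0 ≅ Z^8, C_1 ≅ Z^16, C_2 ≅ Z^6.

∂_1: C_1 → C_0 is given by ∂[p,q] = [q] − [p]. For instance
  ∂bh = h − b.
The 8×16 boundary matrix has rank 7 and Smith normal form diag(1,1,1,1,1,1,1).

∂_2: C_2 → C_1 sends each 2-simplex [p,q,r] to [q,r] − [p,r] + [p,q]. For instance
  ∂adh = dh − ah + ad,
  ∂ceh = eh − ch + ce.
This gives a 16×6 integer matrix of rank 6; reducing to Smith normal form yields diagonal entries (1,1,1,1,1,1).

Now H_k = ker ∂_k / im ∂_{k+1}, so:

  H_0: rank C_0 − rank ∂_1 = 8 − 7 = 1, and the invariant factors of ∂_1 are all 1, so H_0 = Z.
  H_1: rank ker ∂_1 − rank ∂_2 = (16 − 7) − 6 = 3, and the invariant factors of ∂_2 are all 1, so H_1 = Z^3.
  H_2: rank ker ∂_2 − rank ∂_3 = (6 − 6) − 0 = 0, and there is no ∂_3, so H_2 = 0.

H_0 ≅ Z,  H_1 ≅ Z^3,  H_2 = 0.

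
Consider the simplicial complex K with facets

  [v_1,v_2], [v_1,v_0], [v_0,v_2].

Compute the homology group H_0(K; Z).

H_0 ≅ Z.

Order the vertices as v_0 < v_1 < v_2. Listing each simplex with vertices in this order, K has dimension 1 with simplices:

  0-simplices (3): [v_0], [v_1], [v_2]
  1-simplices (3): [v_0,v_1], [v_0,v_2], [v_1,v_2]

so the chain groups are C_0 ≅ Z^3, C_1 ≅ Z^3.

Boundary ∂_1: C_1 → C_0 is given by ∂[p,q] = [q] − [p].
The 3×3 boundary matrix has rank 2 and Smith normal form diag(1,1).

Computing H_k = (kernel of ∂_k) / (image of ∂_{k+1}):

  H_0: rank C_0 − rank ∂_1 = 3 − 2 = 1, and the invariant factors of ∂_1 are all 1, so H_0 = Z.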